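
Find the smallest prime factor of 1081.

1081 is odd.
Digit sum 10, not divisible by 3.
Ends in 1: not divisible by 5.
7: 1081 = 7·154 + 3
11: 1081 = 11·98 + 3
13: 1081 = 13·83 + 2
17: 1081 = 17·63 + 10
19: 1081 = 19·56 + 17
23: 1081 = 23·47

23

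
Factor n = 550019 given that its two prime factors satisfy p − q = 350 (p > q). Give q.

587

Since p = q + 350, we have 550019 = q(q + 350), so q² + 350q − 550019 = 0.
Discriminant: 350² + 4·550019 = 122500 + 2200076 = 2322576; √2322576 = 1524.
q = (−350 + 1524)/2 = 587, and p = q + 350 = 937.
Check: 587 · 937 = 550019.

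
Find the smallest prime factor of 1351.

7

1351 is odd.
Digit sum 10, not divisible by 3.
Ends in 1: not divisible by 5.
7: 1351 = 7·193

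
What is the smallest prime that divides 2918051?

67

2918051 is odd.
Digit sum 26, not divisible by 3.
Ends in 1: not divisible by 5.
7: 2918051 = 7·416864 + 3
11: 2918051 = 11·265277 + 4
13: 2918051 = 13·224465 + 6
17: 2918051 = 17·171650 + 1
19: 2918051 = 19·153581 + 12
23: 2918051 = 23·126871 + 18
29: 2918051 = 29·100622 + 13
31: 2918051 = 31·94130 + 21
37: 2918051 = 37·78866 + 9
41: 2918051 = 41·71171 + 40
43: 2918051 = 43·67861 + 28
47: 2918051 = 47·62086 + 9
53: 2918051 = 53·55057 + 30
59: 2918051 = 59·49458 + 29
61: 2918051 = 61·47836 + 55
67: 2918051 = 67·43553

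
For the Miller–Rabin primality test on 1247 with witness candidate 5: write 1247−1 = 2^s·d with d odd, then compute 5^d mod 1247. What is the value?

695

1247 − 1 = 1246 = 2^1 · 623, so d = 623.
5^1 ≡ 5 (mod 1247)
5^2 ≡ 5^2 = 25 ≡ 25 (mod 1247)
5^4 ≡ 25^2 = 625 ≡ 625 (mod 1247)
5^8 ≡ 625^2 = 390625 ≡ 314 (mod 1247)
5^16 ≡ 314^2 = 98596 ≡ 83 (mod 1247)
5^32 ≡ 83^2 = 6889 ≡ 654 (mod 1247)
5^64 ≡ 654^2 = 427716 ≡ 1242 (mod 1247)
5^128 ≡ 1242^2 = 1542564 ≡ 25 (mod 1247)
5^256 ≡ 25^2 = 625 ≡ 625 (mod 1247)
5^512 ≡ 625^2 = 390625 ≡ 314 (mod 1247)
623 = 512 + 64 + 32 + 8 + 4 + 2 + 1 in binary powers of 2.
So 5^623 ≡ 314 · 1242 · 654 · 314 · 625 · 25 · 5 ≡ 695 (mod 1247).
Squaring chain: 695; never reaches −1, so base 5 is a Miller–Rabin witness that 1247 is composite.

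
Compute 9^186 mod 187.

64

9^1 ≡ 9 (mod 187)
9^2 ≡ 9^2 = 81 ≡ 81 (mod 187)
9^4 ≡ 81^2 = 6561 ≡ 16 (mod 187)
9^8 ≡ 16^2 = 256 ≡ 69 (mod 187)
9^16 ≡ 69^2 = 4761 ≡ 86 (mod 187)
9^32 ≡ 86^2 = 7396 ≡ 103 (mod 187)
9^64 ≡ 103^2 = 10609 ≡ 137 (mod 187)
9^128 ≡ 137^2 = 18769 ≡ 69 (mod 187)
186 = 128 + 32 + 16 + 8 + 2 in binary powers of 2.
So 9^186 ≡ 69 · 103 · 86 · 69 · 81 ≡ 64 (mod 187).
Since 64 ≠ 1, base 9 is a Fermat witness: 187 is composite.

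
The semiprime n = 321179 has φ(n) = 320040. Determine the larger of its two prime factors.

φ(n) = (p−1)(q−1) = n − (p+q) + 1, so p + q = 321179 − 320040 + 1 = 1140.
p and q are the roots of t² − 1140t + 321179 = 0.
Discriminant: 1140² − 4·321179 = 1299600 − 1284716 = 14884; √14884 = 122.
q = (1140 − 122)/2 = 509, p = (1140 + 122)/2 = 631.
Check: 509 · 631 = 321179.

631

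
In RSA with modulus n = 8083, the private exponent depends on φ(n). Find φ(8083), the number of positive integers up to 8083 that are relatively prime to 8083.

Factor: 8083 = 59 · 137.
φ(8083) = (59−1) · (137−1) = 58 · 136 = 7888.

7888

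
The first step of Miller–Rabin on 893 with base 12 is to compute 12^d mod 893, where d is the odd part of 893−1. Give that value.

893 − 1 = 892 = 2^2 · 223, so d = 223.
12^1 ≡ 12 (mod 893)
12^2 ≡ 12^2 = 144 ≡ 144 (mod 893)
12^4 ≡ 144^2 = 20736 ≡ 197 (mod 893)
12^8 ≡ 197^2 = 38809 ≡ 410 (mod 893)
12^16 ≡ 410^2 = 168100 ≡ 216 (mod 893)
12^32 ≡ 216^2 = 46656 ≡ 220 (mod 893)
12^64 ≡ 220^2 = 48400 ≡ 178 (mod 893)
12^128 ≡ 178^2 = 31684 ≡ 429 (mod 893)
223 = 128 + 64 + 16 + 8 + 4 + 2 + 1 in binary powers of 2.
So 12^223 ≡ 429 · 178 · 216 · 410 · 197 · 144 · 12 ≡ 639 (mod 893).
Squaring chain: 639 → 220; never reaches −1, so base 12 is a Miller–Rabin witness that 893 is composite.

639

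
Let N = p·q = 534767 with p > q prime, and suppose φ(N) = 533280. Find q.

φ(n) = (p−1)(q−1) = n − (p+q) + 1, so p + q = 534767 − 533280 + 1 = 1488.
p and q are the roots of t² − 1488t + 534767 = 0.
Discriminant: 1488² − 4·534767 = 2214144 − 2139068 = 75076; √75076 = 274.
q = (1488 − 274)/2 = 607, p = (1488 + 274)/2 = 881.
Check: 607 · 881 = 534767.

607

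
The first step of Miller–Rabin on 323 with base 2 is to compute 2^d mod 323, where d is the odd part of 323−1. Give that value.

257

323 − 1 = 322 = 2^1 · 161, so d = 161.
2^1 ≡ 2 (mod 323)
2^2 ≡ 2^2 = 4 ≡ 4 (mod 323)
2^4 ≡ 4^2 = 16 ≡ 16 (mod 323)
2^8 ≡ 16^2 = 256 ≡ 256 (mod 323)
2^16 ≡ 256^2 = 65536 ≡ 290 (mod 323)
2^32 ≡ 290^2 = 84100 ≡ 120 (mod 323)
2^64 ≡ 120^2 = 14400 ≡ 188 (mod 323)
2^128 ≡ 188^2 = 35344 ≡ 137 (mod 323)
161 = 128 + 32 + 1 in binary powers of 2.
So 2^161 ≡ 137 · 120 · 2 ≡ 257 (mod 323).
Squaring chain: 257; never reaches −1, so base 2 is a Miller–Rabin witness that 323 is composite.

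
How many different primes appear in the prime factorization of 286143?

286143 = 3 · 95381
95381 = 11 · 8671
8671 = 13 · 667
667 = 23 · 29
286143 = 3 · 11 · 13 · 23 · 29, which has 5 distinct prime factors.

5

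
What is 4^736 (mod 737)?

4^1 ≡ 4 (mod 737)
4^2 ≡ 4^2 = 16 ≡ 16 (mod 737)
4^4 ≡ 16^2 = 256 ≡ 256 (mod 737)
4^8 ≡ 256^2 = 65536 ≡ 680 (mod 737)
4^16 ≡ 680^2 = 462400 ≡ 301 (mod 737)
4^32 ≡ 301^2 = 90601 ≡ 687 (mod 737)
4^64 ≡ 687^2 = 471969 ≡ 289 (mod 737)
4^128 ≡ 289^2 = 83521 ≡ 240 (mod 737)
4^256 ≡ 240^2 = 57600 ≡ 114 (mod 737)
4^512 ≡ 114^2 = 12996 ≡ 467 (mod 737)
736 = 512 + 128 + 64 + 32 in binary powers of 2.
So 4^736 ≡ 467 · 240 · 289 · 687 ≡ 26 (mod 737).
Since 26 ≠ 1, base 4 is a Fermat witness: 737 is composite.

26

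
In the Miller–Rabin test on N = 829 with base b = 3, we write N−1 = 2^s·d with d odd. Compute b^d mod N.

829 − 1 = 828 = 2^2 · 207, so d = 207.
3^1 ≡ 3 (mod 829)
3^2 ≡ 3^2 = 9 ≡ 9 (mod 829)
3^4 ≡ 9^2 = 81 ≡ 81 (mod 829)
3^8 ≡ 81^2 = 6561 ≡ 758 (mod 829)
3^16 ≡ 758^2 = 574564 ≡ 67 (mod 829)
3^32 ≡ 67^2 = 4489 ≡ 344 (mod 829)
3^64 ≡ 344^2 = 118336 ≡ 618 (mod 829)
3^128 ≡ 618^2 = 381924 ≡ 584 (mod 829)
207 = 128 + 64 + 8 + 4 + 2 + 1 in binary powers of 2.
So 3^207 ≡ 584 · 618 · 758 · 81 · 9 · 3 ≡ 1 (mod 829).
Since 3^d ≡ 1 (mod 829), base 3 does not prove 829 composite.

1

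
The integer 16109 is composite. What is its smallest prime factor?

89

16109 is odd.
Digit sum 17, not divisible by 3.
Ends in 9: not divisible by 5.
7: 16109 = 7·2301 + 2
11: 16109 = 11·1464 + 5
13: 16109 = 13·1239 + 2
17: 16109 = 17·947 + 10
19: 16109 = 19·847 + 16
23: 16109 = 23·700 + 9
29: 16109 = 29·555 + 14
31: 16109 = 31·519 + 20
37: 16109 = 37·435 + 14
41: 16109 = 41·392 + 37
43: 16109 = 43·374 + 27
47: 16109 = 47·342 + 35
53: 16109 = 53·303 + 50
59: 16109 = 59·273 + 2
61: 16109 = 61·264 + 5
67: 16109 = 67·240 + 29
71: 16109 = 71·226 + 63
73: 16109 = 73·220 + 49
79: 16109 = 79·203 + 72
83: 16109 = 83·194 + 7
89: 16109 = 89·181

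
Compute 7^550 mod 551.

7^1 ≡ 7 (mod 551)
7^2 ≡ 7^2 = 49 ≡ 49 (mod 551)
7^4 ≡ 49^2 = 2401 ≡ 197 (mod 551)
7^8 ≡ 197^2 = 38809 ≡ 239 (mod 551)
7^16 ≡ 239^2 = 57121 ≡ 368 (mod 551)
7^32 ≡ 368^2 = 135424 ≡ 429 (mod 551)
7^64 ≡ 429^2 = 184041 ≡ 7 (mod 551)
7^128 ≡ 7^2 = 49 ≡ 49 (mod 551)
7^256 ≡ 49^2 = 2401 ≡ 197 (mod 551)
7^512 ≡ 197^2 = 38809 ≡ 239 (mod 551)
550 = 512 + 32 + 4 + 2 in binary powers of 2.
So 7^550 ≡ 239 · 429 · 197 · 49 ≡ 197 (mod 551).
Since 197 ≠ 1, base 7 is a Fermat witness: 551 is composite.

197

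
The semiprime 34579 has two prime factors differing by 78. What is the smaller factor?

151

Since p = q + 78, we have 34579 = q(q + 78), so q² + 78q − 34579 = 0.
Discriminant: 78² + 4·34579 = 6084 + 138316 = 144400; √144400 = 380.
q = (−78 + 380)/2 = 151, and p = q + 78 = 229.
Check: 151 · 229 = 34579.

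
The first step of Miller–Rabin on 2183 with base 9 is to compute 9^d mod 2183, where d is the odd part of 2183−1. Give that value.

1302

2183 − 1 = 2182 = 2^1 · 1091, so d = 1091.
9^1 ≡ 9 (mod 2183)
9^2 ≡ 9^2 = 81 ≡ 81 (mod 2183)
9^4 ≡ 81^2 = 6561 ≡ 12 (mod 2183)
9^8 ≡ 12^2 = 144 ≡ 144 (mod 2183)
9^16 ≡ 144^2 = 20736 ≡ 1089 (mod 2183)
9^32 ≡ 1089^2 = 1185921 ≡ 552 (mod 2183)
9^64 ≡ 552^2 = 304704 ≡ 1267 (mod 2183)
9^128 ≡ 1267^2 = 1605289 ≡ 784 (mod 2183)
9^256 ≡ 784^2 = 614656 ≡ 1233 (mod 2183)
9^512 ≡ 1233^2 = 1520289 ≡ 921 (mod 2183)
9^1024 ≡ 921^2 = 848241 ≡ 1237 (mod 2183)
1091 = 1024 + 64 + 2 + 1 in binary powers of 2.
So 9^1091 ≡ 1237 · 1267 · 81 · 9 ≡ 1302 (mod 2183).
Squaring chain: 1302; never reaches −1, so base 9 is a Miller–Rabin witness that 2183 is composite.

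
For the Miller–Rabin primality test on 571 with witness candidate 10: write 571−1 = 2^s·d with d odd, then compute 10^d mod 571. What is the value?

571 − 1 = 570 = 2^1 · 285, so d = 285.
10^1 ≡ 10 (mod 571)
10^2 ≡ 10^2 = 100 ≡ 100 (mod 571)
10^4 ≡ 100^2 = 10000 ≡ 293 (mod 571)
10^8 ≡ 293^2 = 85849 ≡ 199 (mod 571)
10^16 ≡ 199^2 = 39601 ≡ 202 (mod 571)
10^32 ≡ 202^2 = 40804 ≡ 263 (mod 571)
10^64 ≡ 263^2 = 69169 ≡ 78 (mod 571)
10^128 ≡ 78^2 = 6084 ≡ 374 (mod 571)
10^256 ≡ 374^2 = 139876 ≡ 552 (mod 571)
285 = 256 + 16 + 8 + 4 + 1 in binary powers of 2.
So 10^285 ≡ 552 · 202 · 199 · 293 · 10 ≡ 570 (mod 571).
Since 10^d ≡ 570 (mod 571), base 10 does not prove 571 composite.

570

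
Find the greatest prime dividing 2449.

2449 = 31 · 79
79 is prime.
So 2449 = 31 · 79; the largest prime factor is 79.

79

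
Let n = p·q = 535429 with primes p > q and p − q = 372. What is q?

569

Since p = q + 372, we have 535429 = q(q + 372), so q² + 372q − 535429 = 0.
Discriminant: 372² + 4·535429 = 138384 + 2141716 = 2280100; √2280100 = 1510.
q = (−372 + 1510)/2 = 569, and p = q + 372 = 941.
Check: 569 · 941 = 535429.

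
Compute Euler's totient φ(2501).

2400

Factor: 2501 = 41 · 61.
φ(2501) = (41−1) · (61−1) = 40 · 60 = 2400.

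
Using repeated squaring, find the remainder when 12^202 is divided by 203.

12^1 ≡ 12 (mod 203)
12^2 ≡ 12^2 = 144 ≡ 144 (mod 203)
12^4 ≡ 144^2 = 20736 ≡ 30 (mod 203)
12^8 ≡ 30^2 = 900 ≡ 88 (mod 203)
12^16 ≡ 88^2 = 7744 ≡ 30 (mod 203)
12^32 ≡ 30^2 = 900 ≡ 88 (mod 203)
12^64 ≡ 88^2 = 7744 ≡ 30 (mod 203)
12^128 ≡ 30^2 = 900 ≡ 88 (mod 203)
202 = 128 + 64 + 8 + 2 in binary powers of 2.
So 12^202 ≡ 88 · 30 · 88 · 144 ≡ 86 (mod 203).
Since 86 ≠ 1, base 12 is a Fermat witness: 203 is composite.

86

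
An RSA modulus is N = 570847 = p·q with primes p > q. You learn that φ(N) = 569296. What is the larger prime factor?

φ(n) = (p−1)(q−1) = n − (p+q) + 1, so p + q = 570847 − 569296 + 1 = 1552.
p and q are the roots of t² − 1552t + 570847 = 0.
Discriminant: 1552² − 4·570847 = 2408704 − 2283388 = 125316; √125316 = 354.
q = (1552 − 354)/2 = 599, p = (1552 + 354)/2 = 953.
Check: 599 · 953 = 570847.

953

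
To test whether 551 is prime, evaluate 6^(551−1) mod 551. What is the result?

6^1 ≡ 6 (mod 551)
6^2 ≡ 6^2 = 36 ≡ 36 (mod 551)
6^4 ≡ 36^2 = 1296 ≡ 194 (mod 551)
6^8 ≡ 194^2 = 37636 ≡ 168 (mod 551)
6^16 ≡ 168^2 = 28224 ≡ 123 (mod 551)
6^32 ≡ 123^2 = 15129 ≡ 252 (mod 551)
6^64 ≡ 252^2 = 63504 ≡ 139 (mod 551)
6^128 ≡ 139^2 = 19321 ≡ 36 (mod 551)
6^256 ≡ 36^2 = 1296 ≡ 194 (mod 551)
6^512 ≡ 194^2 = 37636 ≡ 168 (mod 551)
550 = 512 + 32 + 4 + 2 in binary powers of 2.
So 6^550 ≡ 168 · 252 · 194 · 36 ≡ 310 (mod 551).
Since 310 ≠ 1, base 6 is a Fermat witness: 551 is composite.

310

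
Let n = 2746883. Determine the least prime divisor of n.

43

2746883 is odd.
Digit sum 38, not divisible by 3.
Ends in 3: not divisible by 5.
7: 2746883 = 7·392411 + 6
11: 2746883 = 11·249716 + 7
13: 2746883 = 13·211298 + 9
17: 2746883 = 17·161581 + 6
19: 2746883 = 19·144572 + 15
23: 2746883 = 23·119429 + 16
29: 2746883 = 29·94720 + 3
31: 2746883 = 31·88609 + 4
37: 2746883 = 37·74240 + 3
41: 2746883 = 41·66997 + 6
43: 2746883 = 43·63881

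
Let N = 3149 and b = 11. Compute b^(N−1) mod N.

1529

11^1 ≡ 11 (mod 3149)
11^2 ≡ 11^2 = 121 ≡ 121 (mod 3149)
11^4 ≡ 121^2 = 14641 ≡ 2045 (mod 3149)
11^8 ≡ 2045^2 = 4182025 ≡ 153 (mod 3149)
11^16 ≡ 153^2 = 23409 ≡ 1366 (mod 3149)
11^32 ≡ 1366^2 = 1865956 ≡ 1748 (mod 3149)
11^64 ≡ 1748^2 = 3055504 ≡ 974 (mod 3149)
11^128 ≡ 974^2 = 948676 ≡ 827 (mod 3149)
11^256 ≡ 827^2 = 683929 ≡ 596 (mod 3149)
11^512 ≡ 596^2 = 355216 ≡ 2528 (mod 3149)
11^1024 ≡ 2528^2 = 6390784 ≡ 1463 (mod 3149)
11^2048 ≡ 1463^2 = 2140369 ≡ 2198 (mod 3149)
3148 = 2048 + 1024 + 64 + 8 + 4 in binary powers of 2.
So 11^3148 ≡ 2198 · 1463 · 974 · 153 · 2045 ≡ 1529 (mod 3149).
Since 1529 ≠ 1, base 11 is a Fermat witness: 3149 is composite.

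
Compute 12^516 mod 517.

12^1 ≡ 12 (mod 517)
12^2 ≡ 12^2 = 144 ≡ 144 (mod 517)
12^4 ≡ 144^2 = 20736 ≡ 56 (mod 517)
12^8 ≡ 56^2 = 3136 ≡ 34 (mod 517)
12^16 ≡ 34^2 = 1156 ≡ 122 (mod 517)
12^32 ≡ 122^2 = 14884 ≡ 408 (mod 517)
12^64 ≡ 408^2 = 166464 ≡ 507 (mod 517)
12^128 ≡ 507^2 = 257049 ≡ 100 (mod 517)
12^256 ≡ 100^2 = 10000 ≡ 177 (mod 517)
12^512 ≡ 177^2 = 31329 ≡ 309 (mod 517)
516 = 512 + 4 in binary powers of 2.
So 12^516 ≡ 309 · 56 ≡ 243 (mod 517).
Since 243 ≠ 1, base 12 is a Fermat witness: 517 is composite.

243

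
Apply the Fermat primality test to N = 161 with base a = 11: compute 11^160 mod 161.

32

11^1 ≡ 11 (mod 161)
11^2 ≡ 11^2 = 121 ≡ 121 (mod 161)
11^4 ≡ 121^2 = 14641 ≡ 151 (mod 161)
11^8 ≡ 151^2 = 22801 ≡ 100 (mod 161)
11^16 ≡ 100^2 = 10000 ≡ 18 (mod 161)
11^32 ≡ 18^2 = 324 ≡ 2 (mod 161)
11^64 ≡ 2^2 = 4 ≡ 4 (mod 161)
11^128 ≡ 4^2 = 16 ≡ 16 (mod 161)
160 = 128 + 32 in binary powers of 2.
So 11^160 ≡ 16 · 2 ≡ 32 (mod 161).
Since 32 ≠ 1, base 11 is a Fermat witness: 161 is composite.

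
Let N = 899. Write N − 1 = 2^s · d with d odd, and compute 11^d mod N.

823

899 − 1 = 898 = 2^1 · 449, so d = 449.
11^1 ≡ 11 (mod 899)
11^2 ≡ 11^2 = 121 ≡ 121 (mod 899)
11^4 ≡ 121^2 = 14641 ≡ 257 (mod 899)
11^8 ≡ 257^2 = 66049 ≡ 422 (mod 899)
11^16 ≡ 422^2 = 178084 ≡ 82 (mod 899)
11^32 ≡ 82^2 = 6724 ≡ 431 (mod 899)
11^64 ≡ 431^2 = 185761 ≡ 567 (mod 899)
11^128 ≡ 567^2 = 321489 ≡ 546 (mod 899)
11^256 ≡ 546^2 = 298116 ≡ 547 (mod 899)
449 = 256 + 128 + 64 + 1 in binary powers of 2.
So 11^449 ≡ 547 · 546 · 567 · 11 ≡ 823 (mod 899).
Squaring chain: 823; never reaches −1, so base 11 is a Miller–Rabin witness that 899 is composite.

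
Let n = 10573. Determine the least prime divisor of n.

97

10573 is odd.
Digit sum 16, not divisible by 3.
Ends in 3: not divisible by 5.
7: 10573 = 7·1510 + 3
11: 10573 = 11·961 + 2
13: 10573 = 13·813 + 4
17: 10573 = 17·621 + 16
19: 10573 = 19·556 + 9
23: 10573 = 23·459 + 16
29: 10573 = 29·364 + 17
31: 10573 = 31·341 + 2
37: 10573 = 37·285 + 28
41: 10573 = 41·257 + 36
43: 10573 = 43·245 + 38
47: 10573 = 47·224 + 45
53: 10573 = 53·199 + 26
59: 10573 = 59·179 + 12
61: 10573 = 61·173 + 20
67: 10573 = 67·157 + 54
71: 10573 = 71·148 + 65
73: 10573 = 73·144 + 61
79: 10573 = 79·133 + 66
83: 10573 = 83·127 + 32
89: 10573 = 89·118 + 71
97: 10573 = 97·109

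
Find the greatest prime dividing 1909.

1909 = 23 · 83
83 is prime.
So 1909 = 23 · 83; the largest prime factor is 83.

83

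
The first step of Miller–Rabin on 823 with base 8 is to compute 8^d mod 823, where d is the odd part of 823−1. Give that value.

1

823 − 1 = 822 = 2^1 · 411, so d = 411.
8^1 ≡ 8 (mod 823)
8^2 ≡ 8^2 = 64 ≡ 64 (mod 823)
8^4 ≡ 64^2 = 4096 ≡ 804 (mod 823)
8^8 ≡ 804^2 = 646416 ≡ 361 (mod 823)
8^16 ≡ 361^2 = 130321 ≡ 287 (mod 823)
8^32 ≡ 287^2 = 82369 ≡ 69 (mod 823)
8^64 ≡ 69^2 = 4761 ≡ 646 (mod 823)
8^128 ≡ 646^2 = 417316 ≡ 55 (mod 823)
8^256 ≡ 55^2 = 3025 ≡ 556 (mod 823)
411 = 256 + 128 + 16 + 8 + 2 + 1 in binary powers of 2.
So 8^411 ≡ 556 · 55 · 287 · 361 · 64 · 8 ≡ 1 (mod 823).
Since 8^d ≡ 1 (mod 823), base 8 does not prove 823 composite.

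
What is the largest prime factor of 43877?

43877 = 17 · 2581
2581 = 29 · 89
89 is prime.
So 43877 = 17 · 29 · 89; the largest prime factor is 89.

89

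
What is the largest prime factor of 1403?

61

1403 = 23 · 61
61 is prime.
So 1403 = 23 · 61; the largest prime factor is 61.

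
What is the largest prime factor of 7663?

97

7663 = 79 · 97
97 is prime.
So 7663 = 79 · 97; the largest prime factor is 97.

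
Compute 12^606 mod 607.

1

12^1 ≡ 12 (mod 607)
12^2 ≡ 12^2 = 144 ≡ 144 (mod 607)
12^4 ≡ 144^2 = 20736 ≡ 98 (mod 607)
12^8 ≡ 98^2 = 9604 ≡ 499 (mod 607)
12^16 ≡ 499^2 = 249001 ≡ 131 (mod 607)
12^32 ≡ 131^2 = 17161 ≡ 165 (mod 607)
12^64 ≡ 165^2 = 27225 ≡ 517 (mod 607)
12^128 ≡ 517^2 = 267289 ≡ 209 (mod 607)
12^256 ≡ 209^2 = 43681 ≡ 584 (mod 607)
12^512 ≡ 584^2 = 341056 ≡ 529 (mod 607)
606 = 512 + 64 + 16 + 8 + 4 + 2 in binary powers of 2.
So 12^606 ≡ 529 · 517 · 131 · 499 · 98 · 144 ≡ 1 (mod 607).
Since the result is 1, base 12 gives no evidence that 607 is composite.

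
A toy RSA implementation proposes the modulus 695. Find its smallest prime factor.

695 is odd.
Digit sum 20, not divisible by 3.
Ends in 5: divisible by 5.

5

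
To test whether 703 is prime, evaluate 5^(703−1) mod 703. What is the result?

628

5^1 ≡ 5 (mod 703)
5^2 ≡ 5^2 = 25 ≡ 25 (mod 703)
5^4 ≡ 25^2 = 625 ≡ 625 (mod 703)
5^8 ≡ 625^2 = 390625 ≡ 460 (mod 703)
5^16 ≡ 460^2 = 211600 ≡ 700 (mod 703)
5^32 ≡ 700^2 = 490000 ≡ 9 (mod 703)
5^64 ≡ 9^2 = 81 ≡ 81 (mod 703)
5^128 ≡ 81^2 = 6561 ≡ 234 (mod 703)
5^256 ≡ 234^2 = 54756 ≡ 625 (mod 703)
5^512 ≡ 625^2 = 390625 ≡ 460 (mod 703)
702 = 512 + 128 + 32 + 16 + 8 + 4 + 2 in binary powers of 2.
So 5^702 ≡ 460 · 234 · 9 · 700 · 460 · 625 · 25 ≡ 628 (mod 703).
Since 628 ≠ 1, base 5 is a Fermat witness: 703 is composite.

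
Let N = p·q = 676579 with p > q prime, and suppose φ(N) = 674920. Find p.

φ(n) = (p−1)(q−1) = n − (p+q) + 1, so p + q = 676579 − 674920 + 1 = 1660.
p and q are the roots of t² − 1660t + 676579 = 0.
Discriminant: 1660² − 4·676579 = 2755600 − 2706316 = 49284; √49284 = 222.
q = (1660 − 222)/2 = 719, p = (1660 + 222)/2 = 941.
Check: 719 · 941 = 676579.

941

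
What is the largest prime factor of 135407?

67

135407 = 43 · 3149
3149 = 47 · 67
67 is prime.
So 135407 = 43 · 47 · 67; the largest prime factor is 67.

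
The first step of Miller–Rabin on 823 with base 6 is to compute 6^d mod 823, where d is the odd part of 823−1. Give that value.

823 − 1 = 822 = 2^1 · 411, so d = 411.
6^1 ≡ 6 (mod 823)
6^2 ≡ 6^2 = 36 ≡ 36 (mod 823)
6^4 ≡ 36^2 = 1296 ≡ 473 (mod 823)
6^8 ≡ 473^2 = 223729 ≡ 696 (mod 823)
6^16 ≡ 696^2 = 484416 ≡ 492 (mod 823)
6^32 ≡ 492^2 = 242064 ≡ 102 (mod 823)
6^64 ≡ 102^2 = 10404 ≡ 528 (mod 823)
6^128 ≡ 528^2 = 278784 ≡ 610 (mod 823)
6^256 ≡ 610^2 = 372100 ≡ 104 (mod 823)
411 = 256 + 128 + 16 + 8 + 2 + 1 in binary powers of 2.
So 6^411 ≡ 104 · 610 · 492 · 696 · 36 · 6 ≡ 822 (mod 823).
Since 6^d ≡ 822 (mod 823), base 6 does not prove 823 composite.

822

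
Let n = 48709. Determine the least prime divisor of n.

67

48709 is odd.
Digit sum 28, not divisible by 3.
Ends in 9: not divisible by 5.
7: 48709 = 7·6958 + 3
11: 48709 = 11·4428 + 1
13: 48709 = 13·3746 + 11
17: 48709 = 17·2865 + 4
19: 48709 = 19·2563 + 12
23: 48709 = 23·2117 + 18
29: 48709 = 29·1679 + 18
31: 48709 = 31·1571 + 8
37: 48709 = 37·1316 + 17
41: 48709 = 41·1188 + 1
43: 48709 = 43·1132 + 33
47: 48709 = 47·1036 + 17
53: 48709 = 53·919 + 2
59: 48709 = 59·825 + 34
61: 48709 = 61·798 + 31
67: 48709 = 67·727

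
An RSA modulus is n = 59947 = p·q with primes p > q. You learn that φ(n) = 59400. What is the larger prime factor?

φ(n) = (p−1)(q−1) = n − (p+q) + 1, so p + q = 59947 − 59400 + 1 = 548.
p and q are the roots of t² − 548t + 59947 = 0.
Discriminant: 548² − 4·59947 = 300304 − 239788 = 60516; √60516 = 246.
q = (548 − 246)/2 = 151, p = (548 + 246)/2 = 397.
Check: 151 · 397 = 59947.

397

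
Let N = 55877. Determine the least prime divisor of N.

55877 is odd.
Digit sum 32, not divisible by 3.
Ends in 7: not divisible by 5.
7: 55877 = 7·7982 + 3
11: 55877 = 11·5079 + 8
13: 55877 = 13·4298 + 3
17: 55877 = 17·3286 + 15
19: 55877 = 19·2940 + 17
23: 55877 = 23·2429 + 10
29: 55877 = 29·1926 + 23
31: 55877 = 31·1802 + 15
37: 55877 = 37·1510 + 7
41: 55877 = 41·1362 + 35
43: 55877 = 43·1299 + 20
47: 55877 = 47·1188 + 41
53: 55877 = 53·1054 + 15
59: 55877 = 59·947 + 4
61: 55877 = 61·916 + 1
67: 55877 = 67·833 + 66
71: 55877 = 71·787

71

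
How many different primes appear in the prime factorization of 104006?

104006 = 2 · 52003
52003 = 7 · 7429
7429 = 17 · 437
437 = 19 · 23
104006 = 2 · 7 · 17 · 19 · 23, which has 5 distinct prime factors.

5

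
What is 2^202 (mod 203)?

93

2^1 ≡ 2 (mod 203)
2^2 ≡ 2^2 = 4 ≡ 4 (mod 203)
2^4 ≡ 4^2 = 16 ≡ 16 (mod 203)
2^8 ≡ 16^2 = 256 ≡ 53 (mod 203)
2^16 ≡ 53^2 = 2809 ≡ 170 (mod 203)
2^32 ≡ 170^2 = 28900 ≡ 74 (mod 203)
2^64 ≡ 74^2 = 5476 ≡ 198 (mod 203)
2^128 ≡ 198^2 = 39204 ≡ 25 (mod 203)
202 = 128 + 64 + 8 + 2 in binary powers of 2.
So 2^202 ≡ 25 · 198 · 53 · 4 ≡ 93 (mod 203).
Since 93 ≠ 1, base 2 is a Fermat witness: 203 is composite.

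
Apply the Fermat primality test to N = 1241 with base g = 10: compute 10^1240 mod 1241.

220

10^1 ≡ 10 (mod 1241)
10^2 ≡ 10^2 = 100 ≡ 100 (mod 1241)
10^4 ≡ 100^2 = 10000 ≡ 72 (mod 1241)
10^8 ≡ 72^2 = 5184 ≡ 220 (mod 1241)
10^16 ≡ 220^2 = 48400 ≡ 1 (mod 1241)
10^32 ≡ 1^2 = 1 ≡ 1 (mod 1241)
10^64 ≡ 1^2 = 1 ≡ 1 (mod 1241)
10^128 ≡ 1^2 = 1 ≡ 1 (mod 1241)
10^256 ≡ 1^2 = 1 ≡ 1 (mod 1241)
10^512 ≡ 1^2 = 1 ≡ 1 (mod 1241)
10^1024 ≡ 1^2 = 1 ≡ 1 (mod 1241)
1240 = 1024 + 128 + 64 + 16 + 8 in binary powers of 2.
So 10^1240 ≡ 1 · 1 · 1 · 1 · 220 ≡ 220 (mod 1241).
Since 220 ≠ 1, base 10 is a Fermat witness: 1241 is composite.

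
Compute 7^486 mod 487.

7^1 ≡ 7 (mod 487)
7^2 ≡ 7^2 = 49 ≡ 49 (mod 487)
7^4 ≡ 49^2 = 2401 ≡ 453 (mod 487)
7^8 ≡ 453^2 = 205209 ≡ 182 (mod 487)
7^16 ≡ 182^2 = 33124 ≡ 8 (mod 487)
7^32 ≡ 8^2 = 64 ≡ 64 (mod 487)
7^64 ≡ 64^2 = 4096 ≡ 200 (mod 487)
7^128 ≡ 200^2 = 40000 ≡ 66 (mod 487)
7^256 ≡ 66^2 = 4356 ≡ 460 (mod 487)
486 = 256 + 128 + 64 + 32 + 4 + 2 in binary powers of 2.
So 7^486 ≡ 460 · 66 · 200 · 64 · 453 · 49 ≡ 1 (mod 487).
Since the result is 1, base 7 gives no evidence that 487 is composite.

1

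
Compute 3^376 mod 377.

16

3^1 ≡ 3 (mod 377)
3^2 ≡ 3^2 = 9 ≡ 9 (mod 377)
3^4 ≡ 9^2 = 81 ≡ 81 (mod 377)
3^8 ≡ 81^2 = 6561 ≡ 152 (mod 377)
3^16 ≡ 152^2 = 23104 ≡ 107 (mod 377)
3^32 ≡ 107^2 = 11449 ≡ 139 (mod 377)
3^64 ≡ 139^2 = 19321 ≡ 94 (mod 377)
3^128 ≡ 94^2 = 8836 ≡ 165 (mod 377)
3^256 ≡ 165^2 = 27225 ≡ 81 (mod 377)
376 = 256 + 64 + 32 + 16 + 8 in binary powers of 2.
So 3^376 ≡ 81 · 94 · 139 · 107 · 152 ≡ 16 (mod 377).
Since 16 ≠ 1, base 3 is a Fermat witness: 377 is composite.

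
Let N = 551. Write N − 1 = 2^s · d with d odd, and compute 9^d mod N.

35

551 − 1 = 550 = 2^1 · 275, so d = 275.
9^1 ≡ 9 (mod 551)
9^2 ≡ 9^2 = 81 ≡ 81 (mod 551)
9^4 ≡ 81^2 = 6561 ≡ 500 (mod 551)
9^8 ≡ 500^2 = 250000 ≡ 397 (mod 551)
9^16 ≡ 397^2 = 157609 ≡ 23 (mod 551)
9^32 ≡ 23^2 = 529 ≡ 529 (mod 551)
9^64 ≡ 529^2 = 279841 ≡ 484 (mod 551)
9^128 ≡ 484^2 = 234256 ≡ 81 (mod 551)
9^256 ≡ 81^2 = 6561 ≡ 500 (mod 551)
275 = 256 + 16 + 2 + 1 in binary powers of 2.
So 9^275 ≡ 500 · 23 · 81 · 9 ≡ 35 (mod 551).
Squaring chain: 35; never reaches −1, so base 9 is a Miller–Rabin witness that 551 is composite.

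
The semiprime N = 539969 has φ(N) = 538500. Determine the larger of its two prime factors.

φ(n) = (p−1)(q−1) = n − (p+q) + 1, so p + q = 539969 − 538500 + 1 = 1470.
p and q are the roots of t² − 1470t + 539969 = 0.
Discriminant: 1470² − 4·539969 = 2160900 − 2159876 = 1024; √1024 = 32.
q = (1470 − 32)/2 = 719, p = (1470 + 32)/2 = 751.
Check: 719 · 751 = 539969.

751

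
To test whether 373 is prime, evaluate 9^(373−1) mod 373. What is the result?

1

9^1 ≡ 9 (mod 373)
9^2 ≡ 9^2 = 81 ≡ 81 (mod 373)
9^4 ≡ 81^2 = 6561 ≡ 220 (mod 373)
9^8 ≡ 220^2 = 48400 ≡ 283 (mod 373)
9^16 ≡ 283^2 = 80089 ≡ 267 (mod 373)
9^32 ≡ 267^2 = 71289 ≡ 46 (mod 373)
9^64 ≡ 46^2 = 2116 ≡ 251 (mod 373)
9^128 ≡ 251^2 = 63001 ≡ 337 (mod 373)
9^256 ≡ 337^2 = 113569 ≡ 177 (mod 373)
372 = 256 + 64 + 32 + 16 + 4 in binary powers of 2.
So 9^372 ≡ 177 · 251 · 46 · 267 · 220 ≡ 1 (mod 373).
Since the result is 1, base 9 gives no evidence that 373 is composite.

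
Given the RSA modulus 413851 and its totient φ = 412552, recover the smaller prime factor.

557

φ(n) = (p−1)(q−1) = n − (p+q) + 1, so p + q = 413851 − 412552 + 1 = 1300.
p and q are the roots of t² − 1300t + 413851 = 0.
Discriminant: 1300² − 4·413851 = 1690000 − 1655404 = 34596; √34596 = 186.
q = (1300 − 186)/2 = 557, p = (1300 + 186)/2 = 743.
Check: 557 · 743 = 413851.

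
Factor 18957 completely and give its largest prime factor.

18957 = 3 · 6319
6319 = 71 · 89
89 is prime.
So 18957 = 3 · 71 · 89; the largest prime factor is 89.

89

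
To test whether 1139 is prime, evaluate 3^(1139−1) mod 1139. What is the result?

1097

3^1 ≡ 3 (mod 1139)
3^2 ≡ 3^2 = 9 ≡ 9 (mod 1139)
3^4 ≡ 9^2 = 81 ≡ 81 (mod 1139)
3^8 ≡ 81^2 = 6561 ≡ 866 (mod 1139)
3^16 ≡ 866^2 = 749956 ≡ 494 (mod 1139)
3^32 ≡ 494^2 = 244036 ≡ 290 (mod 1139)
3^64 ≡ 290^2 = 84100 ≡ 953 (mod 1139)
3^128 ≡ 953^2 = 908209 ≡ 426 (mod 1139)
3^256 ≡ 426^2 = 181476 ≡ 375 (mod 1139)
3^512 ≡ 375^2 = 140625 ≡ 528 (mod 1139)
3^1024 ≡ 528^2 = 278784 ≡ 868 (mod 1139)
1138 = 1024 + 64 + 32 + 16 + 2 in binary powers of 2.
So 3^1138 ≡ 868 · 953 · 290 · 494 · 9 ≡ 1097 (mod 1139).
Since 1097 ≠ 1, base 3 is a Fermat witness: 1139 is composite.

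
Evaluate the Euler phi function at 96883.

88320

Factor: 96883 = 17 · 41 · 139.
φ(96883) = (17−1) · (41−1) · (139−1) = 16 · 40 · 138 = 88320.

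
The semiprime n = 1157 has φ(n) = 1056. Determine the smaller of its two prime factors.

13

φ(n) = (p−1)(q−1) = n − (p+q) + 1, so p + q = 1157 − 1056 + 1 = 102.
p and q are the roots of t² − 102t + 1157 = 0.
Discriminant: 102² − 4·1157 = 10404 − 4628 = 5776; √5776 = 76.
q = (102 − 76)/2 = 13, p = (102 + 76)/2 = 89.
Check: 13 · 89 = 1157.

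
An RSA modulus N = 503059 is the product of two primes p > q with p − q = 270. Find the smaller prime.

Since p = q + 270, we have 503059 = q(q + 270), so q² + 270q − 503059 = 0.
Discriminant: 270² + 4·503059 = 72900 + 2012236 = 2085136; √2085136 = 1444.
q = (−270 + 1444)/2 = 587, and p = q + 270 = 857.
Check: 587 · 857 = 503059.

587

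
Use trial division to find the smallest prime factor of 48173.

48173 is odd.
Digit sum 23, not divisible by 3.
Ends in 3: not divisible by 5.
7: 48173 = 7·6881 + 6
11: 48173 = 11·4379 + 4
13: 48173 = 13·3705 + 8
17: 48173 = 17·2833 + 12
19: 48173 = 19·2535 + 8
23: 48173 = 23·2094 + 11
29: 48173 = 29·1661 + 4
31: 48173 = 31·1553 + 30
37: 48173 = 37·1301 + 36
41: 48173 = 41·1174 + 39
43: 48173 = 43·1120 + 13
47: 48173 = 47·1024 + 45
53: 48173 = 53·908 + 49
59: 48173 = 59·816 + 29
61: 48173 = 61·789 + 44
67: 48173 = 67·719

67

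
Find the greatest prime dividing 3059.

3059 = 7 · 437
437 = 19 · 23
23 is prime.
So 3059 = 7 · 19 · 23; the largest prime factor is 23.

23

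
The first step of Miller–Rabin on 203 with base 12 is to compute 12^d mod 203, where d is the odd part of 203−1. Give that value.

203 − 1 = 202 = 2^1 · 101, so d = 101.
12^1 ≡ 12 (mod 203)
12^2 ≡ 12^2 = 144 ≡ 144 (mod 203)
12^4 ≡ 144^2 = 20736 ≡ 30 (mod 203)
12^8 ≡ 30^2 = 900 ≡ 88 (mod 203)
12^16 ≡ 88^2 = 7744 ≡ 30 (mod 203)
12^32 ≡ 30^2 = 900 ≡ 88 (mod 203)
12^64 ≡ 88^2 = 7744 ≡ 30 (mod 203)
101 = 64 + 32 + 4 + 1 in binary powers of 2.
So 12^101 ≡ 30 · 88 · 30 · 12 ≡ 157 (mod 203).
Squaring chain: 157; never reaches −1, so base 12 is a Miller–Rabin witness that 203 is composite.

157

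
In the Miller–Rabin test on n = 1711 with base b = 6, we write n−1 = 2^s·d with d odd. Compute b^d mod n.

1711 − 1 = 1710 = 2^1 · 855, so d = 855.
6^1 ≡ 6 (mod 1711)
6^2 ≡ 6^2 = 36 ≡ 36 (mod 1711)
6^4 ≡ 36^2 = 1296 ≡ 1296 (mod 1711)
6^8 ≡ 1296^2 = 1679616 ≡ 1125 (mod 1711)
6^16 ≡ 1125^2 = 1265625 ≡ 1196 (mod 1711)
6^32 ≡ 1196^2 = 1430416 ≡ 20 (mod 1711)
6^64 ≡ 20^2 = 400 ≡ 400 (mod 1711)
6^128 ≡ 400^2 = 160000 ≡ 877 (mod 1711)
6^256 ≡ 877^2 = 769129 ≡ 890 (mod 1711)
6^512 ≡ 890^2 = 792100 ≡ 1618 (mod 1711)
855 = 512 + 256 + 64 + 16 + 4 + 2 + 1 in binary powers of 2.
So 6^855 ≡ 1618 · 890 · 400 · 1196 · 1296 · 36 · 6 ≡ 760 (mod 1711).
Squaring chain: 760; never reaches −1, so base 6 is a Miller–Rabin witness that 1711 is composite.

760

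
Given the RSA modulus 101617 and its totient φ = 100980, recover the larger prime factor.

331

φ(n) = (p−1)(q−1) = n − (p+q) + 1, so p + q = 101617 − 100980 + 1 = 638.
p and q are the roots of t² − 638t + 101617 = 0.
Discriminant: 638² − 4·101617 = 407044 − 406468 = 576; √576 = 24.
q = (638 − 24)/2 = 307, p = (638 + 24)/2 = 331.
Check: 307 · 331 = 101617.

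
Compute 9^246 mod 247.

9^1 ≡ 9 (mod 247)
9^2 ≡ 9^2 = 81 ≡ 81 (mod 247)
9^4 ≡ 81^2 = 6561 ≡ 139 (mod 247)
9^8 ≡ 139^2 = 19321 ≡ 55 (mod 247)
9^16 ≡ 55^2 = 3025 ≡ 61 (mod 247)
9^32 ≡ 61^2 = 3721 ≡ 16 (mod 247)
9^64 ≡ 16^2 = 256 ≡ 9 (mod 247)
9^128 ≡ 9^2 = 81 ≡ 81 (mod 247)
246 = 128 + 64 + 32 + 16 + 4 + 2 in binary powers of 2.
So 9^246 ≡ 81 · 9 · 16 · 61 · 139 · 81 ≡ 235 (mod 247).
Since 235 ≠ 1, base 9 is a Fermat witness: 247 is composite.

235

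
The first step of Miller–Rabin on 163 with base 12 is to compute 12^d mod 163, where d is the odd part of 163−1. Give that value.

163 − 1 = 162 = 2^1 · 81, so d = 81.
12^1 ≡ 12 (mod 163)
12^2 ≡ 12^2 = 144 ≡ 144 (mod 163)
12^4 ≡ 144^2 = 20736 ≡ 35 (mod 163)
12^8 ≡ 35^2 = 1225 ≡ 84 (mod 163)
12^16 ≡ 84^2 = 7056 ≡ 47 (mod 163)
12^32 ≡ 47^2 = 2209 ≡ 90 (mod 163)
12^64 ≡ 90^2 = 8100 ≡ 113 (mod 163)
81 = 64 + 16 + 1 in binary powers of 2.
So 12^81 ≡ 113 · 47 · 12 ≡ 162 (mod 163).
Since 12^d ≡ 162 (mod 163), base 12 does not prove 163 composite.

162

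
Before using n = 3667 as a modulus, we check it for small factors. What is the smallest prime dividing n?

3667 is odd.
Digit sum 22, not divisible by 3.
Ends in 7: not divisible by 5.
7: 3667 = 7·523 + 6
11: 3667 = 11·333 + 4
13: 3667 = 13·282 + 1
17: 3667 = 17·215 + 12
19: 3667 = 19·193

19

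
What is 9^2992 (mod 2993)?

575

9^1 ≡ 9 (mod 2993)
9^2 ≡ 9^2 = 81 ≡ 81 (mod 2993)
9^4 ≡ 81^2 = 6561 ≡ 575 (mod 2993)
9^8 ≡ 575^2 = 330625 ≡ 1395 (mod 2993)
9^16 ≡ 1395^2 = 1946025 ≡ 575 (mod 2993)
9^32 ≡ 575^2 = 330625 ≡ 1395 (mod 2993)
9^64 ≡ 1395^2 = 1946025 ≡ 575 (mod 2993)
9^128 ≡ 575^2 = 330625 ≡ 1395 (mod 2993)
9^256 ≡ 1395^2 = 1946025 ≡ 575 (mod 2993)
9^512 ≡ 575^2 = 330625 ≡ 1395 (mod 2993)
9^1024 ≡ 1395^2 = 1946025 ≡ 575 (mod 2993)
9^2048 ≡ 575^2 = 330625 ≡ 1395 (mod 2993)
2992 = 2048 + 512 + 256 + 128 + 32 + 16 in binary powers of 2.
So 9^2992 ≡ 1395 · 1395 · 575 · 1395 · 1395 · 575 ≡ 575 (mod 2993).
Since 575 ≠ 1, base 9 is a Fermat witness: 2993 is composite.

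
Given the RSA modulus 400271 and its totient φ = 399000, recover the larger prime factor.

701

φ(n) = (p−1)(q−1) = n − (p+q) + 1, so p + q = 400271 − 399000 + 1 = 1272.
p and q are the roots of t² − 1272t + 400271 = 0.
Discriminant: 1272² − 4·400271 = 1617984 − 1601084 = 16900; √16900 = 130.
q = (1272 − 130)/2 = 571, p = (1272 + 130)/2 = 701.
Check: 571 · 701 = 400271.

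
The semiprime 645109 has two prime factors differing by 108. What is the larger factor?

859

Since p = q + 108, we have 645109 = q(q + 108), so q² + 108q − 645109 = 0.
Discriminant: 108² + 4·645109 = 11664 + 2580436 = 2592100; √2592100 = 1610.
q = (−108 + 1610)/2 = 751, and p = q + 108 = 859.
Check: 751 · 859 = 645109.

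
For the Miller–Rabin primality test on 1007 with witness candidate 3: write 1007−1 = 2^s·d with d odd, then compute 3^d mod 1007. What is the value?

1007 − 1 = 1006 = 2^1 · 503, so d = 503.
3^1 ≡ 3 (mod 1007)
3^2 ≡ 3^2 = 9 ≡ 9 (mod 1007)
3^4 ≡ 9^2 = 81 ≡ 81 (mod 1007)
3^8 ≡ 81^2 = 6561 ≡ 519 (mod 1007)
3^16 ≡ 519^2 = 269361 ≡ 492 (mod 1007)
3^32 ≡ 492^2 = 242064 ≡ 384 (mod 1007)
3^64 ≡ 384^2 = 147456 ≡ 434 (mod 1007)
3^128 ≡ 434^2 = 188356 ≡ 47 (mod 1007)
3^256 ≡ 47^2 = 2209 ≡ 195 (mod 1007)
503 = 256 + 128 + 64 + 32 + 16 + 4 + 2 + 1 in binary powers of 2.
So 3^503 ≡ 195 · 47 · 434 · 384 · 492 · 81 · 9 · 3 ≡ 298 (mod 1007).
Squaring chain: 298; never reaches −1, so base 3 is a Miller–Rabin witness that 1007 is composite.

298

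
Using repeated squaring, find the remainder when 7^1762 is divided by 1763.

7^1 ≡ 7 (mod 1763)
7^2 ≡ 7^2 = 49 ≡ 49 (mod 1763)
7^4 ≡ 49^2 = 2401 ≡ 638 (mod 1763)
7^8 ≡ 638^2 = 407044 ≡ 1554 (mod 1763)
7^16 ≡ 1554^2 = 2414916 ≡ 1369 (mod 1763)
7^32 ≡ 1369^2 = 1874161 ≡ 92 (mod 1763)
7^64 ≡ 92^2 = 8464 ≡ 1412 (mod 1763)
7^128 ≡ 1412^2 = 1993744 ≡ 1554 (mod 1763)
7^256 ≡ 1554^2 = 2414916 ≡ 1369 (mod 1763)
7^512 ≡ 1369^2 = 1874161 ≡ 92 (mod 1763)
7^1024 ≡ 92^2 = 8464 ≡ 1412 (mod 1763)
1762 = 1024 + 512 + 128 + 64 + 32 + 2 in binary powers of 2.
So 7^1762 ≡ 1412 · 92 · 1554 · 1412 · 92 · 49 ≡ 1197 (mod 1763).
Since 1197 ≠ 1, base 7 is a Fermat witness: 1763 is composite.

1197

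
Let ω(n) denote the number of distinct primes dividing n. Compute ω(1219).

2

1219 = 23 · 53
1219 = 23 · 53, which has 2 distinct prime factors.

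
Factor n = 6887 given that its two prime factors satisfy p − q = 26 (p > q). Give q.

Since p = q + 26, we have 6887 = q(q + 26), so q² + 26q − 6887 = 0.
Discriminant: 26² + 4·6887 = 676 + 27548 = 28224; √28224 = 168.
q = (−26 + 168)/2 = 71, and p = q + 26 = 97.
Check: 71 · 97 = 6887.

71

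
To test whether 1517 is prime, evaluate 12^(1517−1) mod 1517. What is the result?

12^1 ≡ 12 (mod 1517)
12^2 ≡ 12^2 = 144 ≡ 144 (mod 1517)
12^4 ≡ 144^2 = 20736 ≡ 1015 (mod 1517)
12^8 ≡ 1015^2 = 1030225 ≡ 182 (mod 1517)
12^16 ≡ 182^2 = 33124 ≡ 1267 (mod 1517)
12^32 ≡ 1267^2 = 1605289 ≡ 303 (mod 1517)
12^64 ≡ 303^2 = 91809 ≡ 789 (mod 1517)
12^128 ≡ 789^2 = 622521 ≡ 551 (mod 1517)
12^256 ≡ 551^2 = 303601 ≡ 201 (mod 1517)
12^512 ≡ 201^2 = 40401 ≡ 959 (mod 1517)
12^1024 ≡ 959^2 = 919681 ≡ 379 (mod 1517)
1516 = 1024 + 256 + 128 + 64 + 32 + 8 + 4 in binary powers of 2.
So 12^1516 ≡ 379 · 201 · 551 · 789 · 303 · 182 · 1015 ≡ 127 (mod 1517).
Since 127 ≠ 1, base 12 is a Fermat witness: 1517 is composite.

127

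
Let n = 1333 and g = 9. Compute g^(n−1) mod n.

250

9^1 ≡ 9 (mod 1333)
9^2 ≡ 9^2 = 81 ≡ 81 (mod 1333)
9^4 ≡ 81^2 = 6561 ≡ 1229 (mod 1333)
9^8 ≡ 1229^2 = 1510441 ≡ 152 (mod 1333)
9^16 ≡ 152^2 = 23104 ≡ 443 (mod 1333)
9^32 ≡ 443^2 = 196249 ≡ 298 (mod 1333)
9^64 ≡ 298^2 = 88804 ≡ 826 (mod 1333)
9^128 ≡ 826^2 = 682276 ≡ 1113 (mod 1333)
9^256 ≡ 1113^2 = 1238769 ≡ 412 (mod 1333)
9^512 ≡ 412^2 = 169744 ≡ 453 (mod 1333)
9^1024 ≡ 453^2 = 205209 ≡ 1260 (mod 1333)
1332 = 1024 + 256 + 32 + 16 + 4 in binary powers of 2.
So 9^1332 ≡ 1260 · 412 · 298 · 443 · 1229 ≡ 250 (mod 1333).
Since 250 ≠ 1, base 9 is a Fermat witness: 1333 is composite.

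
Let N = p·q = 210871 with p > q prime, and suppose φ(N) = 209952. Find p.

487

φ(n) = (p−1)(q−1) = n − (p+q) + 1, so p + q = 210871 − 209952 + 1 = 920.
p and q are the roots of t² − 920t + 210871 = 0.
Discriminant: 920² − 4·210871 = 846400 − 843484 = 2916; √2916 = 54.
q = (920 − 54)/2 = 433, p = (920 + 54)/2 = 487.
Check: 433 · 487 = 210871.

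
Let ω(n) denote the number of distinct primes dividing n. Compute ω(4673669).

4673669 = 7^2 · 95381
95381 = 11 · 8671
8671 = 13 · 667
667 = 23 · 29
4673669 = 7^2 · 11 · 13 · 23 · 29, which has 5 distinct prime factors.

5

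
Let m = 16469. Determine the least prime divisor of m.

16469 is odd.
Digit sum 26, not divisible by 3.
Ends in 9: not divisible by 5.
7: 16469 = 7·2352 + 5
11: 16469 = 11·1497 + 2
13: 16469 = 13·1266 + 11
17: 16469 = 17·968 + 13
19: 16469 = 19·866 + 15
23: 16469 = 23·716 + 1
29: 16469 = 29·567 + 26
31: 16469 = 31·531 + 8
37: 16469 = 37·445 + 4
41: 16469 = 41·401 + 28
43: 16469 = 43·383

43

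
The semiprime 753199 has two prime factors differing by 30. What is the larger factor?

Since p = q + 30, we have 753199 = q(q + 30), so q² + 30q − 753199 = 0.
Discriminant: 30² + 4·753199 = 900 + 3012796 = 3013696; √3013696 = 1736.
q = (−30 + 1736)/2 = 853, and p = q + 30 = 883.
Check: 853 · 883 = 753199.

883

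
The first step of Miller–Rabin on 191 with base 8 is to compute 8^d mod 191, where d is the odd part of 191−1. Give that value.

191 − 1 = 190 = 2^1 · 95, so d = 95.
8^1 ≡ 8 (mod 191)
8^2 ≡ 8^2 = 64 ≡ 64 (mod 191)
8^4 ≡ 64^2 = 4096 ≡ 85 (mod 191)
8^8 ≡ 85^2 = 7225 ≡ 158 (mod 191)
8^16 ≡ 158^2 = 24964 ≡ 134 (mod 191)
8^32 ≡ 134^2 = 17956 ≡ 2 (mod 191)
8^64 ≡ 2^2 = 4 ≡ 4 (mod 191)
95 = 64 + 16 + 8 + 4 + 2 + 1 in binary powers of 2.
So 8^95 ≡ 4 · 134 · 158 · 85 · 64 · 8 ≡ 1 (mod 191).
Since 8^d ≡ 1 (mod 191), base 8 does not prove 191 composite.

1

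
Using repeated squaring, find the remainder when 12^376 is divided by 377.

1

12^1 ≡ 12 (mod 377)
12^2 ≡ 12^2 = 144 ≡ 144 (mod 377)
12^4 ≡ 144^2 = 20736 ≡ 1 (mod 377)
12^8 ≡ 1^2 = 1 ≡ 1 (mod 377)
12^16 ≡ 1^2 = 1 ≡ 1 (mod 377)
12^32 ≡ 1^2 = 1 ≡ 1 (mod 377)
12^64 ≡ 1^2 = 1 ≡ 1 (mod 377)
12^128 ≡ 1^2 = 1 ≡ 1 (mod 377)
12^256 ≡ 1^2 = 1 ≡ 1 (mod 377)
376 = 256 + 64 + 32 + 16 + 8 in binary powers of 2.
So 12^376 ≡ 1 · 1 · 1 · 1 · 1 ≡ 1 (mod 377).
Since the result is 1, base 12 gives no evidence that 377 is composite.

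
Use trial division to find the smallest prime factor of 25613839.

61

25613839 is odd.
Digit sum 37, not divisible by 3.
Ends in 9: not divisible by 5.
7: 25613839 = 7·3659119 + 6
11: 25613839 = 11·2328530 + 9
13: 25613839 = 13·1970295 + 4
17: 25613839 = 17·1506696 + 7
19: 25613839 = 19·1348096 + 15
23: 25613839 = 23·1113645 + 4
29: 25613839 = 29·883235 + 24
31: 25613839 = 31·826252 + 27
37: 25613839 = 37·692265 + 34
41: 25613839 = 41·624727 + 32
43: 25613839 = 43·595670 + 29
47: 25613839 = 47·544975 + 14
53: 25613839 = 53·483279 + 52
59: 25613839 = 59·434132 + 51
61: 25613839 = 61·419899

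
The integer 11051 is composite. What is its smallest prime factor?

43

11051 is odd.
Digit sum 8, not divisible by 3.
Ends in 1: not divisible by 5.
7: 11051 = 7·1578 + 5
11: 11051 = 11·1004 + 7
13: 11051 = 13·850 + 1
17: 11051 = 17·650 + 1
19: 11051 = 19·581 + 12
23: 11051 = 23·480 + 11
29: 11051 = 29·381 + 2
31: 11051 = 31·356 + 15
37: 11051 = 37·298 + 25
41: 11051 = 41·269 + 22
43: 11051 = 43·257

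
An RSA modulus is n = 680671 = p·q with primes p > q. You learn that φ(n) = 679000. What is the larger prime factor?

φ(n) = (p−1)(q−1) = n − (p+q) + 1, so p + q = 680671 − 679000 + 1 = 1672.
p and q are the roots of t² − 1672t + 680671 = 0.
Discriminant: 1672² − 4·680671 = 2795584 − 2722684 = 72900; √72900 = 270.
q = (1672 − 270)/2 = 701, p = (1672 + 270)/2 = 971.
Check: 701 · 971 = 680671.

971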